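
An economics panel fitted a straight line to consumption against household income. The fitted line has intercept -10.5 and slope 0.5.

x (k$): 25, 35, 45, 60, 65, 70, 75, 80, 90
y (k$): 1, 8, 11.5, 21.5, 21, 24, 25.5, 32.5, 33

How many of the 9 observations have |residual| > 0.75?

7

x=25: ŷ = -10.5 + 0.5·25 = 2; r = 1 − 2 = -1
x=35: ŷ = -10.5 + 0.5·35 = 7; r = 8 − 7 = 1
x=45: ŷ = -10.5 + 0.5·45 = 12; r = 11.5 − 12 = -0.5
x=60: ŷ = -10.5 + 0.5·60 = 19.5; r = 21.5 − 19.5 = 2
x=65: ŷ = -10.5 + 0.5·65 = 22; r = 21 − 22 = -1
x=70: ŷ = -10.5 + 0.5·70 = 24.5; r = 24 − 24.5 = -0.5
x=75: ŷ = -10.5 + 0.5·75 = 27; r = 25.5 − 27 = -1.5
x=80: ŷ = -10.5 + 0.5·80 = 29.5; r = 32.5 − 29.5 = 3
x=90: ŷ = -10.5 + 0.5·90 = 34.5; r = 33 − 34.5 = -1.5
|r| > 0.75: x=25 (|r|=1), x=35 (|r|=1), x=60 (|r|=2), x=65 (|r|=1), x=75 (|r|=1.5), x=80 (|r|=3), x=90 (|r|=1.5) → 7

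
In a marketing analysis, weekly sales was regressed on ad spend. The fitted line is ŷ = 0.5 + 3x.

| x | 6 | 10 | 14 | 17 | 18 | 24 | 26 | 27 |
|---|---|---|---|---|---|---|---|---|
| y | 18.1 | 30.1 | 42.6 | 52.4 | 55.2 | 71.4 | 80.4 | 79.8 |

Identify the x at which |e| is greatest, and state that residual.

x = 26, e = 1.9

x=6: ŷ = 0.5 + 3·6 = 18.5; e = 18.1 − 18.5 = -0.4
x=10: ŷ = 0.5 + 3·10 = 30.5; e = 30.1 − 30.5 = -0.4
x=14: ŷ = 0.5 + 3·14 = 42.5; e = 42.6 − 42.5 = 0.1
x=17: ŷ = 0.5 + 3·17 = 51.5; e = 52.4 − 51.5 = 0.9
x=18: ŷ = 0.5 + 3·18 = 54.5; e = 55.2 − 54.5 = 0.7
x=24: ŷ = 0.5 + 3·24 = 72.5; e = 71.4 − 72.5 = -1.1
x=26: ŷ = 0.5 + 3·26 = 78.5; e = 80.4 − 78.5 = 1.9
x=27: ŷ = 0.5 + 3·27 = 81.5; e = 79.8 − 81.5 = -1.7
Largest |e| is 1.9 at x = 26, residual 1.9.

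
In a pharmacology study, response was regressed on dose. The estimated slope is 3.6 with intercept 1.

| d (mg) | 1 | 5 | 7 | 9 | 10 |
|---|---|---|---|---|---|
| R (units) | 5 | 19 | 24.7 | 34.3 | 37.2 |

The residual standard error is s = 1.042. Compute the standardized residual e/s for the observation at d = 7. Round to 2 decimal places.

ŷ = 1 + 3.6·7 = 26.2
e = 24.7 − 26.2 = -1.5
e/s = -1.5 / 1.042 = -1.44

-1.44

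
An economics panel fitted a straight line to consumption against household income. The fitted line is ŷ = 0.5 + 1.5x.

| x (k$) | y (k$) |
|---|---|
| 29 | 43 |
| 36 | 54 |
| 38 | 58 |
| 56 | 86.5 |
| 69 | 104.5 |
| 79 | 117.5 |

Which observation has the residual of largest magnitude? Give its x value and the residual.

x = 56, r = 2

x=29: ŷ = 0.5 + 1.5·29 = 44; r = 43 − 44 = -1
x=36: ŷ = 0.5 + 1.5·36 = 54.5; r = 54 − 54.5 = -0.5
x=38: ŷ = 0.5 + 1.5·38 = 57.5; r = 58 − 57.5 = 0.5
x=56: ŷ = 0.5 + 1.5·56 = 84.5; r = 86.5 − 84.5 = 2
x=69: ŷ = 0.5 + 1.5·69 = 104; r = 104.5 − 104 = 0.5
x=79: ŷ = 0.5 + 1.5·79 = 119; r = 117.5 − 119 = -1.5
Largest |r| is 2 at x = 56, residual 2.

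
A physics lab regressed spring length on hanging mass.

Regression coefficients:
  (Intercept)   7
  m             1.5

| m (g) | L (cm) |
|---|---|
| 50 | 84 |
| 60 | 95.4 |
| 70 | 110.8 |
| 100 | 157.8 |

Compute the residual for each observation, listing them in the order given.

m=50: ŷ = 7 + 1.5·50 = 82; e = 84 − 82 = 2
m=60: ŷ = 7 + 1.5·60 = 97; e = 95.4 − 97 = -1.6
m=70: ŷ = 7 + 1.5·70 = 112; e = 110.8 − 112 = -1.2
m=100: ŷ = 7 + 1.5·100 = 157; e = 157.8 − 157 = 0.8

2, -1.6, -1.2, 0.8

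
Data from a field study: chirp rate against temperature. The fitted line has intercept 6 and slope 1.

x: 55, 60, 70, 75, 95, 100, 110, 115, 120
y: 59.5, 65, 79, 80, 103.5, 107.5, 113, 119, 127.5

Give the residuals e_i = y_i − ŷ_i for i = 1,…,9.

x=55: ŷ = 6 + 55 = 61; e = 59.5 − 61 = -1.5
x=60: ŷ = 6 + 60 = 66; e = 65 − 66 = -1
x=70: ŷ = 6 + 70 = 76; e = 79 − 76 = 3
x=75: ŷ = 6 + 75 = 81; e = 80 − 81 = -1
x=95: ŷ = 6 + 95 = 101; e = 103.5 − 101 = 2.5
x=100: ŷ = 6 + 100 = 106; e = 107.5 − 106 = 1.5
x=110: ŷ = 6 + 110 = 116; e = 113 − 116 = -3
x=115: ŷ = 6 + 115 = 121; e = 119 − 121 = -2
x=120: ŷ = 6 + 120 = 126; e = 127.5 − 126 = 1.5

-1.5, -1, 3, -1, 2.5, 1.5, -3, -2, 1.5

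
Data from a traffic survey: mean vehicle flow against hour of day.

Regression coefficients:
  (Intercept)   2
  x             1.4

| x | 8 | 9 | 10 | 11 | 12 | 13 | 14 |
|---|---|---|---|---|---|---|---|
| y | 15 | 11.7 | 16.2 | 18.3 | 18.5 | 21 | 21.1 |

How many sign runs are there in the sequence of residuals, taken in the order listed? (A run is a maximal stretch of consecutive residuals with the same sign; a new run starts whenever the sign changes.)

6 runs

x=8: ŷ = 2 + 1.4·8 = 13.2; e = 15 − 13.2 = 1.8
x=9: ŷ = 2 + 1.4·9 = 14.6; e = 11.7 − 14.6 = -2.9
x=10: ŷ = 2 + 1.4·10 = 16; e = 16.2 − 16 = 0.2
x=11: ŷ = 2 + 1.4·11 = 17.4; e = 18.3 − 17.4 = 0.9
x=12: ŷ = 2 + 1.4·12 = 18.8; e = 18.5 − 18.8 = -0.3
x=13: ŷ = 2 + 1.4·13 = 20.2; e = 21 − 20.2 = 0.8
x=14: ŷ = 2 + 1.4·14 = 21.6; e = 21.1 − 21.6 = -0.5
Signs: + − + + − + −
Runs: +×1, −×1, +×2, −×1, +×1, −×1 → 6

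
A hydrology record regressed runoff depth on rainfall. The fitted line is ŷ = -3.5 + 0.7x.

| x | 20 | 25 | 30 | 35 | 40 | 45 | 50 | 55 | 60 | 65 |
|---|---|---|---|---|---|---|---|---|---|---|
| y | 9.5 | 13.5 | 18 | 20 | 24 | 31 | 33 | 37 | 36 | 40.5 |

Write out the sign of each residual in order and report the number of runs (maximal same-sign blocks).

x=20: ŷ = -3.5 + 0.7·20 = 10.5; e = 9.5 − 10.5 = -1
x=25: ŷ = -3.5 + 0.7·25 = 14; e = 13.5 − 14 = -0.5
x=30: ŷ = -3.5 + 0.7·30 = 17.5; e = 18 − 17.5 = 0.5
x=35: ŷ = -3.5 + 0.7·35 = 21; e = 20 − 21 = -1
x=40: ŷ = -3.5 + 0.7·40 = 24.5; e = 24 − 24.5 = -0.5
x=45: ŷ = -3.5 + 0.7·45 = 28; e = 31 − 28 = 3
x=50: ŷ = -3.5 + 0.7·50 = 31.5; e = 33 − 31.5 = 1.5
x=55: ŷ = -3.5 + 0.7·55 = 35; e = 37 − 35 = 2
x=60: ŷ = -3.5 + 0.7·60 = 38.5; e = 36 − 38.5 = -2.5
x=65: ŷ = -3.5 + 0.7·65 = 42; e = 40.5 − 42 = -1.5
Signs: − − + − − + + + − −
Runs: −×2, +×1, −×2, +×3, −×2 → 5

5 runs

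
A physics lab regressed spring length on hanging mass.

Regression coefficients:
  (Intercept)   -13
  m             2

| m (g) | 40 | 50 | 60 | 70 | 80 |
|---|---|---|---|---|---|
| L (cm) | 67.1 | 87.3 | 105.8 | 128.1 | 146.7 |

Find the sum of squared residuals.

SSE = 2.84

m=40: L̂ = -13 + 2·40 = 67; r = 67.1 − 67 = 0.1
m=50: L̂ = -13 + 2·50 = 87; r = 87.3 − 87 = 0.3
m=60: L̂ = -13 + 2·60 = 107; r = 105.8 − 107 = -1.2
m=70: L̂ = -13 + 2·70 = 127; r = 128.1 − 127 = 1.1
m=80: L̂ = -13 + 2·80 = 147; r = 146.7 − 147 = -0.3
SSE = 0.01 + 0.09 + 1.44 + 1.21 + 0.09 = 2.84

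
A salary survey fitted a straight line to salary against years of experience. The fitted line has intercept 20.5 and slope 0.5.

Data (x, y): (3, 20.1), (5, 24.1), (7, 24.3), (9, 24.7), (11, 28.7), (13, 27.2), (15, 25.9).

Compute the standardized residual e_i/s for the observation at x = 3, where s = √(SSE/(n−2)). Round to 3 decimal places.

-1.038

x=3: ŷ = 20.5 + 0.5·3 = 22; e = 20.1 − 22 = -1.9
x=5: ŷ = 20.5 + 0.5·5 = 23; e = 24.1 − 23 = 1.1
x=7: ŷ = 20.5 + 0.5·7 = 24; e = 24.3 − 24 = 0.3
x=9: ŷ = 20.5 + 0.5·9 = 25; e = 24.7 − 25 = -0.3
x=11: ŷ = 20.5 + 0.5·11 = 26; e = 28.7 − 26 = 2.7
x=13: ŷ = 20.5 + 0.5·13 = 27; e = 27.2 − 27 = 0.2
x=15: ŷ = 20.5 + 0.5·15 = 28; e = 25.9 − 28 = -2.1
SSE = 3.61 + 1.21 + 0.09 + 0.09 + 7.29 + 0.04 + 4.41 = 16.74
s = √(16.74/5) = 1.82975
e/s = -1.9 / 1.82975 = -1.038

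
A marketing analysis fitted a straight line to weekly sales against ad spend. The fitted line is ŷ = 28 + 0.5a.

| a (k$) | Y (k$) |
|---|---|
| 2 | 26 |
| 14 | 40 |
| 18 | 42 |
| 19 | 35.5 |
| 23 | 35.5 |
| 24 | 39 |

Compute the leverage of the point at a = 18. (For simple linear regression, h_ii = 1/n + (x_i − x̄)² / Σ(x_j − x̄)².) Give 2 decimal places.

h = 0.17

ā = (2 + 14 + 18 + 19 + 23 + 24)/6 = 16.6667
Σ(a − ā)² = 215.111 + 7.11111 + 1.77778 + 5.44444 + 40.1111 + 53.7778 = 323.333
h = 1/6 + (1.33333)²/323.333 = 0.166667 + 0.00549828 = 0.17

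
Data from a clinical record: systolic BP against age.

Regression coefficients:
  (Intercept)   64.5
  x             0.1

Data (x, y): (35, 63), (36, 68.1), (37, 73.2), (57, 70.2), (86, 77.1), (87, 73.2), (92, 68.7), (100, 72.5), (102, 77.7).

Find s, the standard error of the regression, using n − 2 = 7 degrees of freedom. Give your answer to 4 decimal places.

s = 3.8545

x=35: ŷ = 64.5 + 0.1·35 = 68; e = 63 − 68 = -5
x=36: ŷ = 64.5 + 0.1·36 = 68.1; e = 68.1 − 68.1 = 0
x=37: ŷ = 64.5 + 0.1·37 = 68.2; e = 73.2 − 68.2 = 5
x=57: ŷ = 64.5 + 0.1·57 = 70.2; e = 70.2 − 70.2 = 0
x=86: ŷ = 64.5 + 0.1·86 = 73.1; e = 77.1 − 73.1 = 4
x=87: ŷ = 64.5 + 0.1·87 = 73.2; e = 73.2 − 73.2 = 0
x=92: ŷ = 64.5 + 0.1·92 = 73.7; e = 68.7 − 73.7 = -5
x=100: ŷ = 64.5 + 0.1·100 = 74.5; e = 72.5 − 74.5 = -2
x=102: ŷ = 64.5 + 0.1·102 = 74.7; e = 77.7 − 74.7 = 3
SSE = 25 + 0 + 25 + 0 + 16 + 0 + 25 + 4 + 9 = 104
s = √(104/7) = √14.8571 ≈ 3.8545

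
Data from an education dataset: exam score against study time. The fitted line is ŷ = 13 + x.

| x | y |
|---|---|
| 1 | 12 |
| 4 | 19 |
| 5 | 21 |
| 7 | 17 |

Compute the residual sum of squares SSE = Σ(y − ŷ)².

x=1: ŷ = 13 + 1 = 14; r = 12 − 14 = -2
x=4: ŷ = 13 + 4 = 17; r = 19 − 17 = 2
x=5: ŷ = 13 + 5 = 18; r = 21 − 18 = 3
x=7: ŷ = 13 + 7 = 20; r = 17 − 20 = -3
SSE = 4 + 4 + 9 + 9 = 26

SSE = 26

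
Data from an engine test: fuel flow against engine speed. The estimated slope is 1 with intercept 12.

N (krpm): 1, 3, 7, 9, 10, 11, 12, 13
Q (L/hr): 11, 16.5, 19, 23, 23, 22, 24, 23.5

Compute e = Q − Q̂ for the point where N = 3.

Q̂ = 12 + 3 = 15
e = 16.5 − 15 = 1.5

e = 1.5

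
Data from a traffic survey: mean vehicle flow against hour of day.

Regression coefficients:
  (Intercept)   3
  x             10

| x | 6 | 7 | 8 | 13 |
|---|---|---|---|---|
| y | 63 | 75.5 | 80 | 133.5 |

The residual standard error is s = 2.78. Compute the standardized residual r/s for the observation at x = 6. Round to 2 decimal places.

0.00

ŷ = 3 + 10·6 = 63
r = 63 − 63 = 0
r/s = 0 / 2.78 = 0.00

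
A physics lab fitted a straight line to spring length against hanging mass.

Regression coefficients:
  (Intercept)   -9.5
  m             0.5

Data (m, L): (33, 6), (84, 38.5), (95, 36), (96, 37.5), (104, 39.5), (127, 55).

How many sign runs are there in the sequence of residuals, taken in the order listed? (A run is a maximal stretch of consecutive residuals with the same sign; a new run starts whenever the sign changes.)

m=33: ŷ = -9.5 + 0.5·33 = 7; r = 6 − 7 = -1
m=84: ŷ = -9.5 + 0.5·84 = 32.5; r = 38.5 − 32.5 = 6
m=95: ŷ = -9.5 + 0.5·95 = 38; r = 36 − 38 = -2
m=96: ŷ = -9.5 + 0.5·96 = 38.5; r = 37.5 − 38.5 = -1
m=104: ŷ = -9.5 + 0.5·104 = 42.5; r = 39.5 − 42.5 = -3
m=127: ŷ = -9.5 + 0.5·127 = 54; r = 55 − 54 = 1
Signs: − + − − − +
Runs: −×1, +×1, −×3, +×1 → 4

4 runs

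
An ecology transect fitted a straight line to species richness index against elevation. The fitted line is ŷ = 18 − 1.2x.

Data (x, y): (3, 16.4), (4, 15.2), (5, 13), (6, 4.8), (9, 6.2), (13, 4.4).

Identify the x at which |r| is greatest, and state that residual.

x = 6, r = -6

x=3: ŷ = 18 − 1.2·3 = 14.4; r = 16.4 − 14.4 = 2
x=4: ŷ = 18 − 1.2·4 = 13.2; r = 15.2 − 13.2 = 2
x=5: ŷ = 18 − 1.2·5 = 12; r = 13 − 12 = 1
x=6: ŷ = 18 − 1.2·6 = 10.8; r = 4.8 − 10.8 = -6
x=9: ŷ = 18 − 1.2·9 = 7.2; r = 6.2 − 7.2 = -1
x=13: ŷ = 18 − 1.2·13 = 2.4; r = 4.4 − 2.4 = 2
Largest |r| is 6 at x = 6, residual -6.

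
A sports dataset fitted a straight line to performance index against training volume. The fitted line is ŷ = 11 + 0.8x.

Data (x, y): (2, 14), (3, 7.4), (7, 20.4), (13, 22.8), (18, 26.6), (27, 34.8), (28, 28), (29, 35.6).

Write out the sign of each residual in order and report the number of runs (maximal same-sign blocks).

5 runs

x=2: ŷ = 11 + 0.8·2 = 12.6; r = 14 − 12.6 = 1.4
x=3: ŷ = 11 + 0.8·3 = 13.4; r = 7.4 − 13.4 = -6
x=7: ŷ = 11 + 0.8·7 = 16.6; r = 20.4 − 16.6 = 3.8
x=13: ŷ = 11 + 0.8·13 = 21.4; r = 22.8 − 21.4 = 1.4
x=18: ŷ = 11 + 0.8·18 = 25.4; r = 26.6 − 25.4 = 1.2
x=27: ŷ = 11 + 0.8·27 = 32.6; r = 34.8 − 32.6 = 2.2
x=28: ŷ = 11 + 0.8·28 = 33.4; r = 28 − 33.4 = -5.4
x=29: ŷ = 11 + 0.8·29 = 34.2; r = 35.6 − 34.2 = 1.4
Signs: + − + + + + − +
Runs: +×1, −×1, +×4, −×1, +×1 → 5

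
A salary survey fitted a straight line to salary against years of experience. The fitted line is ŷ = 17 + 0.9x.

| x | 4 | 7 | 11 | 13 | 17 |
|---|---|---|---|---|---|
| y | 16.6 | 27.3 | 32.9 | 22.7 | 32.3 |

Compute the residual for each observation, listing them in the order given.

-4, 4, 6, -6, 0

x=4: ŷ = 17 + 0.9·4 = 20.6; r = 16.6 − 20.6 = -4
x=7: ŷ = 17 + 0.9·7 = 23.3; r = 27.3 − 23.3 = 4
x=11: ŷ = 17 + 0.9·11 = 26.9; r = 32.9 − 26.9 = 6
x=13: ŷ = 17 + 0.9·13 = 28.7; r = 22.7 − 28.7 = -6
x=17: ŷ = 17 + 0.9·17 = 32.3; r = 32.3 − 32.3 = 0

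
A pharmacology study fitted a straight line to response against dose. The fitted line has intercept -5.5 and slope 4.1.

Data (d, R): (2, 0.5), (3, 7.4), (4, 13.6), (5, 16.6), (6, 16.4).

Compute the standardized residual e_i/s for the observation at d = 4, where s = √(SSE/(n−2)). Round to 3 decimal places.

0.989

d=2: ŷ = -5.5 + 4.1·2 = 2.7; e = 0.5 − 2.7 = -2.2
d=3: ŷ = -5.5 + 4.1·3 = 6.8; e = 7.4 − 6.8 = 0.6
d=4: ŷ = -5.5 + 4.1·4 = 10.9; e = 13.6 − 10.9 = 2.7
d=5: ŷ = -5.5 + 4.1·5 = 15; e = 16.6 − 15 = 1.6
d=6: ŷ = -5.5 + 4.1·6 = 19.1; e = 16.4 − 19.1 = -2.7
SSE = 4.84 + 0.36 + 7.29 + 2.56 + 7.29 = 22.34
s = √(22.34/3) = 2.72886
e/s = 2.7 / 2.72886 = 0.989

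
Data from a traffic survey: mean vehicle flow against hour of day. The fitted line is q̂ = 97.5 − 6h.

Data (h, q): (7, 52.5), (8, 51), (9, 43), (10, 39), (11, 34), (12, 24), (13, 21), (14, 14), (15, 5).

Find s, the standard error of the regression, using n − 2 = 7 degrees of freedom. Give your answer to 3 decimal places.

h=7: q̂ = 97.5 − 6·7 = 55.5; e = 52.5 − 55.5 = -3
h=8: q̂ = 97.5 − 6·8 = 49.5; e = 51 − 49.5 = 1.5
h=9: q̂ = 97.5 − 6·9 = 43.5; e = 43 − 43.5 = -0.5
h=10: q̂ = 97.5 − 6·10 = 37.5; e = 39 − 37.5 = 1.5
h=11: q̂ = 97.5 − 6·11 = 31.5; e = 34 − 31.5 = 2.5
h=12: q̂ = 97.5 − 6·12 = 25.5; e = 24 − 25.5 = -1.5
h=13: q̂ = 97.5 − 6·13 = 19.5; e = 21 − 19.5 = 1.5
h=14: q̂ = 97.5 − 6·14 = 13.5; e = 14 − 13.5 = 0.5
h=15: q̂ = 97.5 − 6·15 = 7.5; e = 5 − 7.5 = -2.5
SSE = 9 + 2.25 + 0.25 + 2.25 + 6.25 + 2.25 + 2.25 + 0.25 + 6.25 = 31
s = √(31/7) = √4.42857 ≈ 2.104

s = 2.104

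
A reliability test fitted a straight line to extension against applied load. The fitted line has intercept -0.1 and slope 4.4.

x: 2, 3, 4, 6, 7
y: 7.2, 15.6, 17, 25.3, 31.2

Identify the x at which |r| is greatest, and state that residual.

x = 3, r = 2.5

x=2: ŷ = -0.1 + 4.4·2 = 8.7; r = 7.2 − 8.7 = -1.5
x=3: ŷ = -0.1 + 4.4·3 = 13.1; r = 15.6 − 13.1 = 2.5
x=4: ŷ = -0.1 + 4.4·4 = 17.5; r = 17 − 17.5 = -0.5
x=6: ŷ = -0.1 + 4.4·6 = 26.3; r = 25.3 − 26.3 = -1
x=7: ŷ = -0.1 + 4.4·7 = 30.7; r = 31.2 − 30.7 = 0.5
Largest |r| is 2.5 at x = 3, residual 2.5.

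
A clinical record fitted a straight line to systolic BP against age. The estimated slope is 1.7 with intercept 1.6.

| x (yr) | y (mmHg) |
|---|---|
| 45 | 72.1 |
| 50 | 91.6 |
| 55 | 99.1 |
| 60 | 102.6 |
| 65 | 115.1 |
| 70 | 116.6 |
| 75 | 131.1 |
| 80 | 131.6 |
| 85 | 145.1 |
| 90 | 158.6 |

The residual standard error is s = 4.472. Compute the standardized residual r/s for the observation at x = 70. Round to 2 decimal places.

ŷ = 1.6 + 1.7·70 = 120.6
r = 116.6 − 120.6 = -4
r/s = -4 / 4.472 = -0.89

-0.89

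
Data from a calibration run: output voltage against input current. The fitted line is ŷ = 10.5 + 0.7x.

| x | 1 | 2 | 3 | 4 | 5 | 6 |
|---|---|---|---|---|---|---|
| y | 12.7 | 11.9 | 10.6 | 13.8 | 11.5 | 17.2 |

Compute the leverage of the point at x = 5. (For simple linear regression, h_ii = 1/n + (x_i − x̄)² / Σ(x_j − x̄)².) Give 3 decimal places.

h = 0.295

x̄ = (1 + 2 + 3 + 4 + 5 + 6)/6 = 3.5
Σ(x − x̄)² = 6.25 + 2.25 + 0.25 + 0.25 + 2.25 + 6.25 = 17.5
h = 1/6 + (1.5)²/17.5 = 0.166667 + 0.128571 = 0.295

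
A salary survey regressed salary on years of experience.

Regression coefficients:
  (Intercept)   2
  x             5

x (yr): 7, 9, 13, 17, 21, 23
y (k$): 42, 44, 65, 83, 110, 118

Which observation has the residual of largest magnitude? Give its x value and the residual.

x=7: ŷ = 2 + 5·7 = 37; r = 42 − 37 = 5
x=9: ŷ = 2 + 5·9 = 47; r = 44 − 47 = -3
x=13: ŷ = 2 + 5·13 = 67; r = 65 − 67 = -2
x=17: ŷ = 2 + 5·17 = 87; r = 83 − 87 = -4
x=21: ŷ = 2 + 5·21 = 107; r = 110 − 107 = 3
x=23: ŷ = 2 + 5·23 = 117; r = 118 − 117 = 1
Largest |r| is 5 at x = 7, residual 5.

x = 7, r = 5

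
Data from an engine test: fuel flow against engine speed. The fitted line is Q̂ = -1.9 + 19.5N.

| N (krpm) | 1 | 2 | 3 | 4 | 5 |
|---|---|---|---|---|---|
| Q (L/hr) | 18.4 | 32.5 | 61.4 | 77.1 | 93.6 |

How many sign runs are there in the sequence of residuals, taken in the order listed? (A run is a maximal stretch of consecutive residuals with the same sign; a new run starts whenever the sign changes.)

N=1: Q̂ = -1.9 + 19.5·1 = 17.6; r = 18.4 − 17.6 = 0.8
N=2: Q̂ = -1.9 + 19.5·2 = 37.1; r = 32.5 − 37.1 = -4.6
N=3: Q̂ = -1.9 + 19.5·3 = 56.6; r = 61.4 − 56.6 = 4.8
N=4: Q̂ = -1.9 + 19.5·4 = 76.1; r = 77.1 − 76.1 = 1
N=5: Q̂ = -1.9 + 19.5·5 = 95.6; r = 93.6 − 95.6 = -2
Signs: + − + + −
Runs: +×1, −×1, +×2, −×1 → 4

4 runs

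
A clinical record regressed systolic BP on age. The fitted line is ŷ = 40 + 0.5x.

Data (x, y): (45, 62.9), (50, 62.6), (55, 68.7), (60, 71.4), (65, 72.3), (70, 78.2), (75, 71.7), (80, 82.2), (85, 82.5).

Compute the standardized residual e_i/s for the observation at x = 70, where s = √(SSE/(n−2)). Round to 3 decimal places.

1.111

x=45: ŷ = 40 + 0.5·45 = 62.5; e = 62.9 − 62.5 = 0.4
x=50: ŷ = 40 + 0.5·50 = 65; e = 62.6 − 65 = -2.4
x=55: ŷ = 40 + 0.5·55 = 67.5; e = 68.7 − 67.5 = 1.2
x=60: ŷ = 40 + 0.5·60 = 70; e = 71.4 − 70 = 1.4
x=65: ŷ = 40 + 0.5·65 = 72.5; e = 72.3 − 72.5 = -0.2
x=70: ŷ = 40 + 0.5·70 = 75; e = 78.2 − 75 = 3.2
x=75: ŷ = 40 + 0.5·75 = 77.5; e = 71.7 − 77.5 = -5.8
x=80: ŷ = 40 + 0.5·80 = 80; e = 82.2 − 80 = 2.2
x=85: ŷ = 40 + 0.5·85 = 82.5; e = 82.5 − 82.5 = 0
SSE = 0.16 + 5.76 + 1.44 + 1.96 + 0.04 + 10.24 + 33.64 + 4.84 + 0 = 58.08
s = √(58.08/7) = 2.88048
e/s = 3.2 / 2.88048 = 1.111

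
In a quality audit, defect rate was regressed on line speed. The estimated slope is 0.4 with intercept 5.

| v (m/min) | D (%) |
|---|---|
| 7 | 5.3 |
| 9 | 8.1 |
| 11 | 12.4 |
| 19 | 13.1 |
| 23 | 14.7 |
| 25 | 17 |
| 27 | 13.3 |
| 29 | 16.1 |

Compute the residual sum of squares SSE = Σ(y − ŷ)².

SSE = 26.5

v=7: ŷ = 5 + 0.4·7 = 7.8; r = 5.3 − 7.8 = -2.5
v=9: ŷ = 5 + 0.4·9 = 8.6; r = 8.1 − 8.6 = -0.5
v=11: ŷ = 5 + 0.4·11 = 9.4; r = 12.4 − 9.4 = 3
v=19: ŷ = 5 + 0.4·19 = 12.6; r = 13.1 − 12.6 = 0.5
v=23: ŷ = 5 + 0.4·23 = 14.2; r = 14.7 − 14.2 = 0.5
v=25: ŷ = 5 + 0.4·25 = 15; r = 17 − 15 = 2
v=27: ŷ = 5 + 0.4·27 = 15.8; r = 13.3 − 15.8 = -2.5
v=29: ŷ = 5 + 0.4·29 = 16.6; r = 16.1 − 16.6 = -0.5
SSE = 6.25 + 0.25 + 9 + 0.25 + 0.25 + 4 + 6.25 + 0.25 = 26.5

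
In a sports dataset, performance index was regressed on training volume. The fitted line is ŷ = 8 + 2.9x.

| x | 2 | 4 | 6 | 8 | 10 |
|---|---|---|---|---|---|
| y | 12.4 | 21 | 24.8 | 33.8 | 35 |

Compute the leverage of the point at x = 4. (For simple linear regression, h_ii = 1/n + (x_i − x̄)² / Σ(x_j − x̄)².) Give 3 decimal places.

h = 0.300

x̄ = (2 + 4 + 6 + 8 + 10)/5 = 6
Σ(x − x̄)² = 16 + 4 + 0 + 4 + 16 = 40
h = 1/5 + (-2)²/40 = 0.2 + 0.1 = 0.300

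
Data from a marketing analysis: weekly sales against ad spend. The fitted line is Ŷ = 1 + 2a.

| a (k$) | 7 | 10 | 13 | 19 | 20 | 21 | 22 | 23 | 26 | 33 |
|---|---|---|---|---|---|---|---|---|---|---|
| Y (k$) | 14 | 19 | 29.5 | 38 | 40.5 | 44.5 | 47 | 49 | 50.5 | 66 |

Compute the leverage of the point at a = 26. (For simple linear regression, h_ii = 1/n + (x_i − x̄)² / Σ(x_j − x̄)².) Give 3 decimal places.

ā = (7 + 10 + 13 + 19 + 20 + 21 + 22 + 23 + 26 + 33)/10 = 19.4
Σ(a − ā)² = 153.76 + 88.36 + 40.96 + 0.16 + 0.36 + 2.56 + 6.76 + 12.96 + 43.56 + 184.96 = 534.4
h = 1/10 + (6.6)²/534.4 = 0.1 + 0.081512 = 0.182

h = 0.182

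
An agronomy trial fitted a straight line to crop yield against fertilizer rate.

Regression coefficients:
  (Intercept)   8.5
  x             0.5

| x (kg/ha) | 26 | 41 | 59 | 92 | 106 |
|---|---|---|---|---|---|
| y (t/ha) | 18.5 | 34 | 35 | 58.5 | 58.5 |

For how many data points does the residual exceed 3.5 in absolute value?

x=26: ŷ = 8.5 + 0.5·26 = 21.5; e = 18.5 − 21.5 = -3
x=41: ŷ = 8.5 + 0.5·41 = 29; e = 34 − 29 = 5
x=59: ŷ = 8.5 + 0.5·59 = 38; e = 35 − 38 = -3
x=92: ŷ = 8.5 + 0.5·92 = 54.5; e = 58.5 − 54.5 = 4
x=106: ŷ = 8.5 + 0.5·106 = 61.5; e = 58.5 − 61.5 = -3
|e| > 3.5: x=41 (|e|=5), x=92 (|e|=4) → 2

2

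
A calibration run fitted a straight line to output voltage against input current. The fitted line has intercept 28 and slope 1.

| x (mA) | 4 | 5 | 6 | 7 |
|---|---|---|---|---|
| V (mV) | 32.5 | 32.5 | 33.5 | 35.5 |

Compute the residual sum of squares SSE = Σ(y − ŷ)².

x=4: ŷ = 28 + 4 = 32; r = 32.5 − 32 = 0.5
x=5: ŷ = 28 + 5 = 33; r = 32.5 − 33 = -0.5
x=6: ŷ = 28 + 6 = 34; r = 33.5 − 34 = -0.5
x=7: ŷ = 28 + 7 = 35; r = 35.5 − 35 = 0.5
SSE = 0.25 + 0.25 + 0.25 + 0.25 = 1

SSE = 1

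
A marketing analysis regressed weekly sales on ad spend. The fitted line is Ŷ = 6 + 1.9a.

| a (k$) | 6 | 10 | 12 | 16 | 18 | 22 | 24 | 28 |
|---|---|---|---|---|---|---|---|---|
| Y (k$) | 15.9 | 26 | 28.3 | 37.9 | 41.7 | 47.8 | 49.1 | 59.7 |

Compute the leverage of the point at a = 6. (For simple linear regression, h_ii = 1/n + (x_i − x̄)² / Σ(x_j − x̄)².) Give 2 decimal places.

h = 0.43

ā = (6 + 10 + 12 + 16 + 18 + 22 + 24 + 28)/8 = 17
Σ(a − ā)² = 121 + 49 + 25 + 1 + 1 + 25 + 49 + 121 = 392
h = 1/8 + (-11)²/392 = 0.125 + 0.308673 = 0.43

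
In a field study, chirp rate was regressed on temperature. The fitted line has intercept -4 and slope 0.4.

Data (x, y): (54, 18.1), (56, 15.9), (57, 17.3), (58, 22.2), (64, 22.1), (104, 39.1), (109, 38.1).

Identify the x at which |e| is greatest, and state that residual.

x=54: ŷ = -4 + 0.4·54 = 17.6; e = 18.1 − 17.6 = 0.5
x=56: ŷ = -4 + 0.4·56 = 18.4; e = 15.9 − 18.4 = -2.5
x=57: ŷ = -4 + 0.4·57 = 18.8; e = 17.3 − 18.8 = -1.5
x=58: ŷ = -4 + 0.4·58 = 19.2; e = 22.2 − 19.2 = 3
x=64: ŷ = -4 + 0.4·64 = 21.6; e = 22.1 − 21.6 = 0.5
x=104: ŷ = -4 + 0.4·104 = 37.6; e = 39.1 − 37.6 = 1.5
x=109: ŷ = -4 + 0.4·109 = 39.6; e = 38.1 − 39.6 = -1.5
Largest |e| is 3 at x = 58, residual 3.

x = 58, e = 3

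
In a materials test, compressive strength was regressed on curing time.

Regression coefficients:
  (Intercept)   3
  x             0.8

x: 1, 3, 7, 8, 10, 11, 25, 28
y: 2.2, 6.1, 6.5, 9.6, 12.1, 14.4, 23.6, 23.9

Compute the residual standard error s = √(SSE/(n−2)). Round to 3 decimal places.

s = 1.736

x=1: ŷ = 3 + 0.8·1 = 3.8; r = 2.2 − 3.8 = -1.6
x=3: ŷ = 3 + 0.8·3 = 5.4; r = 6.1 − 5.4 = 0.7
x=7: ŷ = 3 + 0.8·7 = 8.6; r = 6.5 − 8.6 = -2.1
x=8: ŷ = 3 + 0.8·8 = 9.4; r = 9.6 − 9.4 = 0.2
x=10: ŷ = 3 + 0.8·10 = 11; r = 12.1 − 11 = 1.1
x=11: ŷ = 3 + 0.8·11 = 11.8; r = 14.4 − 11.8 = 2.6
x=25: ŷ = 3 + 0.8·25 = 23; r = 23.6 − 23 = 0.6
x=28: ŷ = 3 + 0.8·28 = 25.4; r = 23.9 − 25.4 = -1.5
SSE = 2.56 + 0.49 + 4.41 + 0.04 + 1.21 + 6.76 + 0.36 + 2.25 = 18.08
s = √(18.08/6) = √3.01333 ≈ 1.736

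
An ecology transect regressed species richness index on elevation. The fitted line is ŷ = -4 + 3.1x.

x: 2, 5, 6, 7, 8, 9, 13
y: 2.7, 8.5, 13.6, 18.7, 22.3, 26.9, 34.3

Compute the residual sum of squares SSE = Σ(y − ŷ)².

x=2: ŷ = -4 + 3.1·2 = 2.2; r = 2.7 − 2.2 = 0.5
x=5: ŷ = -4 + 3.1·5 = 11.5; r = 8.5 − 11.5 = -3
x=6: ŷ = -4 + 3.1·6 = 14.6; r = 13.6 − 14.6 = -1
x=7: ŷ = -4 + 3.1·7 = 17.7; r = 18.7 − 17.7 = 1
x=8: ŷ = -4 + 3.1·8 = 20.8; r = 22.3 − 20.8 = 1.5
x=9: ŷ = -4 + 3.1·9 = 23.9; r = 26.9 − 23.9 = 3
x=13: ŷ = -4 + 3.1·13 = 36.3; r = 34.3 − 36.3 = -2
SSE = 0.25 + 9 + 1 + 1 + 2.25 + 9 + 4 = 26.5

SSE = 26.5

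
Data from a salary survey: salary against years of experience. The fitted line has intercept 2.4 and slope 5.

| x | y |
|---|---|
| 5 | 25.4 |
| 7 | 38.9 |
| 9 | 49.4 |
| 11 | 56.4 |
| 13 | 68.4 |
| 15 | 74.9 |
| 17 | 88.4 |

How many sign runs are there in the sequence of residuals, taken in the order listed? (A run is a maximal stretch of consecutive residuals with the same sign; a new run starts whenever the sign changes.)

6 runs

x=5: ŷ = 2.4 + 5·5 = 27.4; e = 25.4 − 27.4 = -2
x=7: ŷ = 2.4 + 5·7 = 37.4; e = 38.9 − 37.4 = 1.5
x=9: ŷ = 2.4 + 5·9 = 47.4; e = 49.4 − 47.4 = 2
x=11: ŷ = 2.4 + 5·11 = 57.4; e = 56.4 − 57.4 = -1
x=13: ŷ = 2.4 + 5·13 = 67.4; e = 68.4 − 67.4 = 1
x=15: ŷ = 2.4 + 5·15 = 77.4; e = 74.9 − 77.4 = -2.5
x=17: ŷ = 2.4 + 5·17 = 87.4; e = 88.4 − 87.4 = 1
Signs: − + + − + − +
Runs: −×1, +×2, −×1, +×1, −×1, +×1 → 6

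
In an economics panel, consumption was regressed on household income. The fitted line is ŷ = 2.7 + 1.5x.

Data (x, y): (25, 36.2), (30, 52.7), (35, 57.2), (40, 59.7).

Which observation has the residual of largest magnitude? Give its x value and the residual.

x = 30, r = 5

x=25: ŷ = 2.7 + 1.5·25 = 40.2; r = 36.2 − 40.2 = -4
x=30: ŷ = 2.7 + 1.5·30 = 47.7; r = 52.7 − 47.7 = 5
x=35: ŷ = 2.7 + 1.5·35 = 55.2; r = 57.2 − 55.2 = 2
x=40: ŷ = 2.7 + 1.5·40 = 62.7; r = 59.7 − 62.7 = -3
Largest |r| is 5 at x = 30, residual 5.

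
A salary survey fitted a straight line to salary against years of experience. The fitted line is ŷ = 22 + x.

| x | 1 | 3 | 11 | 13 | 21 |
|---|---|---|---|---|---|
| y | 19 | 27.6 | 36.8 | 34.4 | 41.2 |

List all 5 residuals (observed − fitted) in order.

x=1: ŷ = 22 + 1 = 23; e = 19 − 23 = -4
x=3: ŷ = 22 + 3 = 25; e = 27.6 − 25 = 2.6
x=11: ŷ = 22 + 11 = 33; e = 36.8 − 33 = 3.8
x=13: ŷ = 22 + 13 = 35; e = 34.4 − 35 = -0.6
x=21: ŷ = 22 + 21 = 43; e = 41.2 − 43 = -1.8

-4, 2.6, 3.8, -0.6, -1.8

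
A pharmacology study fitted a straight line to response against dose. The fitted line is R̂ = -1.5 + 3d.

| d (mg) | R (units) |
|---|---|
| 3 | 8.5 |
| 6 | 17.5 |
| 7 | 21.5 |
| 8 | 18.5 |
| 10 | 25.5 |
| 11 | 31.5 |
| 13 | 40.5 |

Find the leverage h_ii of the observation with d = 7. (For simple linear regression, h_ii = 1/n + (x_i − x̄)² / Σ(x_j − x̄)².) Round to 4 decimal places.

d̄ = (3 + 6 + 7 + 8 + 10 + 11 + 13)/7 = 8.28571
Σ(d − d̄)² = 27.9388 + 5.22449 + 1.65306 + 0.0816327 + 2.93878 + 7.36735 + 22.2245 = 67.4286
h = 1/7 + (-1.28571)²/67.4286 = 0.142857 + 0.0245157 = 0.1674

h = 0.1674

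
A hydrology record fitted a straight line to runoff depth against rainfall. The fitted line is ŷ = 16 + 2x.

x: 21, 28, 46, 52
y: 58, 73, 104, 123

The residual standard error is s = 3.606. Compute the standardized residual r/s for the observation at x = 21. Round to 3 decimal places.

ŷ = 16 + 2·21 = 58
r = 58 − 58 = 0
r/s = 0 / 3.606 = 0.000

0.000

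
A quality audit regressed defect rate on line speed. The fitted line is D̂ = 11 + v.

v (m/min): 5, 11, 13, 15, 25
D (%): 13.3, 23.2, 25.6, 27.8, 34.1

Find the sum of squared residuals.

v=5: D̂ = 11 + 5 = 16; e = 13.3 − 16 = -2.7
v=11: D̂ = 11 + 11 = 22; e = 23.2 − 22 = 1.2
v=13: D̂ = 11 + 13 = 24; e = 25.6 − 24 = 1.6
v=15: D̂ = 11 + 15 = 26; e = 27.8 − 26 = 1.8
v=25: D̂ = 11 + 25 = 36; e = 34.1 − 36 = -1.9
SSE = 7.29 + 1.44 + 2.56 + 3.24 + 3.61 = 18.14

SSE = 18.14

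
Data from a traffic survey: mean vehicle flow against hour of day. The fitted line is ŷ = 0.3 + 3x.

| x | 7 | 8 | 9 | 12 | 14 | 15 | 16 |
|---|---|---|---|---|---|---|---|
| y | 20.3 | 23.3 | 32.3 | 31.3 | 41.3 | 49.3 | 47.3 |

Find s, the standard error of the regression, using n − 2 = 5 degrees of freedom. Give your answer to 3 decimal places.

s = 3.742

x=7: ŷ = 0.3 + 3·7 = 21.3; e = 20.3 − 21.3 = -1
x=8: ŷ = 0.3 + 3·8 = 24.3; e = 23.3 − 24.3 = -1
x=9: ŷ = 0.3 + 3·9 = 27.3; e = 32.3 − 27.3 = 5
x=12: ŷ = 0.3 + 3·12 = 36.3; e = 31.3 − 36.3 = -5
x=14: ŷ = 0.3 + 3·14 = 42.3; e = 41.3 − 42.3 = -1
x=15: ŷ = 0.3 + 3·15 = 45.3; e = 49.3 − 45.3 = 4
x=16: ŷ = 0.3 + 3·16 = 48.3; e = 47.3 − 48.3 = -1
SSE = 1 + 1 + 25 + 25 + 1 + 16 + 1 = 70
s = √(70/5) = √14 ≈ 3.742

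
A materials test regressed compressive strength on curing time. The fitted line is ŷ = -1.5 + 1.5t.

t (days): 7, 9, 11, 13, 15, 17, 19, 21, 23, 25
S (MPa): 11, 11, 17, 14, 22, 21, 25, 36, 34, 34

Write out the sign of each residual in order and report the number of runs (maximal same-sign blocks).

t=7: ŷ = -1.5 + 1.5·7 = 9; e = 11 − 9 = 2
t=9: ŷ = -1.5 + 1.5·9 = 12; e = 11 − 12 = -1
t=11: ŷ = -1.5 + 1.5·11 = 15; e = 17 − 15 = 2
t=13: ŷ = -1.5 + 1.5·13 = 18; e = 14 − 18 = -4
t=15: ŷ = -1.5 + 1.5·15 = 21; e = 22 − 21 = 1
t=17: ŷ = -1.5 + 1.5·17 = 24; e = 21 − 24 = -3
t=19: ŷ = -1.5 + 1.5·19 = 27; e = 25 − 27 = -2
t=21: ŷ = -1.5 + 1.5·21 = 30; e = 36 − 30 = 6
t=23: ŷ = -1.5 + 1.5·23 = 33; e = 34 − 33 = 1
t=25: ŷ = -1.5 + 1.5·25 = 36; e = 34 − 36 = -2
Signs: + − + − + − − + + −
Runs: +×1, −×1, +×1, −×1, +×1, −×2, +×2, −×1 → 8

8 runs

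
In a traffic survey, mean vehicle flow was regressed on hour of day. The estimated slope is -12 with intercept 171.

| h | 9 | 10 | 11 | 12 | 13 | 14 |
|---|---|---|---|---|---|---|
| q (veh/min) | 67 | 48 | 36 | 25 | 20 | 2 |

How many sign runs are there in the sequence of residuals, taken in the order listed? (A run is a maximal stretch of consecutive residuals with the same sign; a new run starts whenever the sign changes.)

4 runs

h=9: ŷ = 171 − 12·9 = 63; e = 67 − 63 = 4
h=10: ŷ = 171 − 12·10 = 51; e = 48 − 51 = -3
h=11: ŷ = 171 − 12·11 = 39; e = 36 − 39 = -3
h=12: ŷ = 171 − 12·12 = 27; e = 25 − 27 = -2
h=13: ŷ = 171 − 12·13 = 15; e = 20 − 15 = 5
h=14: ŷ = 171 − 12·14 = 3; e = 2 − 3 = -1
Signs: + − − − + −
Runs: +×1, −×3, +×1, −×1 → 4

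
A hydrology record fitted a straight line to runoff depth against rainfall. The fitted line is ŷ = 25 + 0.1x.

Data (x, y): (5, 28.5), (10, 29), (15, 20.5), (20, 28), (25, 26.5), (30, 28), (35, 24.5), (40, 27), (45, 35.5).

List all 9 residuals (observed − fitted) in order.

3, 3, -6, 1, -1, 0, -4, -2, 6

x=5: ŷ = 25 + 0.1·5 = 25.5; e = 28.5 − 25.5 = 3
x=10: ŷ = 25 + 0.1·10 = 26; e = 29 − 26 = 3
x=15: ŷ = 25 + 0.1·15 = 26.5; e = 20.5 − 26.5 = -6
x=20: ŷ = 25 + 0.1·20 = 27; e = 28 − 27 = 1
x=25: ŷ = 25 + 0.1·25 = 27.5; e = 26.5 − 27.5 = -1
x=30: ŷ = 25 + 0.1·30 = 28; e = 28 − 28 = 0
x=35: ŷ = 25 + 0.1·35 = 28.5; e = 24.5 − 28.5 = -4
x=40: ŷ = 25 + 0.1·40 = 29; e = 27 − 29 = -2
x=45: ŷ = 25 + 0.1·45 = 29.5; e = 35.5 − 29.5 = 6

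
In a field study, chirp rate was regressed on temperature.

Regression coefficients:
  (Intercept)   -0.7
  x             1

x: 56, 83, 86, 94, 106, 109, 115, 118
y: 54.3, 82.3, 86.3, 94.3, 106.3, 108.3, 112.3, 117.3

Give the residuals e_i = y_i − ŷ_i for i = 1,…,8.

-1, 0, 1, 1, 1, 0, -2, 0

x=56: ŷ = -0.7 + 56 = 55.3; e = 54.3 − 55.3 = -1
x=83: ŷ = -0.7 + 83 = 82.3; e = 82.3 − 82.3 = 0
x=86: ŷ = -0.7 + 86 = 85.3; e = 86.3 − 85.3 = 1
x=94: ŷ = -0.7 + 94 = 93.3; e = 94.3 − 93.3 = 1
x=106: ŷ = -0.7 + 106 = 105.3; e = 106.3 − 105.3 = 1
x=109: ŷ = -0.7 + 109 = 108.3; e = 108.3 − 108.3 = 0
x=115: ŷ = -0.7 + 115 = 114.3; e = 112.3 − 114.3 = -2
x=118: ŷ = -0.7 + 118 = 117.3; e = 117.3 − 117.3 = 0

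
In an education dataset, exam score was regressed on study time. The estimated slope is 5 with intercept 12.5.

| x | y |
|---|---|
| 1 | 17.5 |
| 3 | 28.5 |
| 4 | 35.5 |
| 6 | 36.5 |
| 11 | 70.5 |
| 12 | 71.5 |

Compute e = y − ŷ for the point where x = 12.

ŷ = 12.5 + 5·12 = 72.5
e = 71.5 − 72.5 = -1

e = -1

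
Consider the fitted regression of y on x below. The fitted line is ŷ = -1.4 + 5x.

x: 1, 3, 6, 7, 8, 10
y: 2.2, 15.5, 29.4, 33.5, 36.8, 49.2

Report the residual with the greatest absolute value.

r = 1.9

x=1: ŷ = -1.4 + 5·1 = 3.6; r = 2.2 − 3.6 = -1.4
x=3: ŷ = -1.4 + 5·3 = 13.6; r = 15.5 − 13.6 = 1.9
x=6: ŷ = -1.4 + 5·6 = 28.6; r = 29.4 − 28.6 = 0.8
x=7: ŷ = -1.4 + 5·7 = 33.6; r = 33.5 − 33.6 = -0.1
x=8: ŷ = -1.4 + 5·8 = 38.6; r = 36.8 − 38.6 = -1.8
x=10: ŷ = -1.4 + 5·10 = 48.6; r = 49.2 − 48.6 = 0.6
Largest |r| is 1.9 at x = 3, residual 1.9.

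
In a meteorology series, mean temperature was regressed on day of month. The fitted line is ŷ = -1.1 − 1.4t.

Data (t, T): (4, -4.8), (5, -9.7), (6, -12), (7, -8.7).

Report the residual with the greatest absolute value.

t=4: ŷ = -1.1 − 1.4·4 = -6.7; r = -4.8 − (-6.7) = 1.9
t=5: ŷ = -1.1 − 1.4·5 = -8.1; r = -9.7 − (-8.1) = -1.6
t=6: ŷ = -1.1 − 1.4·6 = -9.5; r = -12 − (-9.5) = -2.5
t=7: ŷ = -1.1 − 1.4·7 = -10.9; r = -8.7 − (-10.9) = 2.2
Largest |r| is 2.5 at t = 6, residual -2.5.

r = -2.5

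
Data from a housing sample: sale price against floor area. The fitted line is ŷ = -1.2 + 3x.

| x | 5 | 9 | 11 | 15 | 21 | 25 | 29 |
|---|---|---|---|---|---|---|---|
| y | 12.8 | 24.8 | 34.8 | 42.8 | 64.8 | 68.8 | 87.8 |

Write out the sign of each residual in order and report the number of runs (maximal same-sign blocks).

x=5: ŷ = -1.2 + 3·5 = 13.8; r = 12.8 − 13.8 = -1
x=9: ŷ = -1.2 + 3·9 = 25.8; r = 24.8 − 25.8 = -1
x=11: ŷ = -1.2 + 3·11 = 31.8; r = 34.8 − 31.8 = 3
x=15: ŷ = -1.2 + 3·15 = 43.8; r = 42.8 − 43.8 = -1
x=21: ŷ = -1.2 + 3·21 = 61.8; r = 64.8 − 61.8 = 3
x=25: ŷ = -1.2 + 3·25 = 73.8; r = 68.8 − 73.8 = -5
x=29: ŷ = -1.2 + 3·29 = 85.8; r = 87.8 − 85.8 = 2
Signs: − − + − + − +
Runs: −×2, +×1, −×1, +×1, −×1, +×1 → 6

6 runs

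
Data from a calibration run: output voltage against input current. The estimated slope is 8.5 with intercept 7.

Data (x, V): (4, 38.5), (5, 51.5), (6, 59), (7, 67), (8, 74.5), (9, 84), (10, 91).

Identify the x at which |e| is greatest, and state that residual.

x = 4, e = -2.5

x=4: V̂ = 7 + 8.5·4 = 41; e = 38.5 − 41 = -2.5
x=5: V̂ = 7 + 8.5·5 = 49.5; e = 51.5 − 49.5 = 2
x=6: V̂ = 7 + 8.5·6 = 58; e = 59 − 58 = 1
x=7: V̂ = 7 + 8.5·7 = 66.5; e = 67 − 66.5 = 0.5
x=8: V̂ = 7 + 8.5·8 = 75; e = 74.5 − 75 = -0.5
x=9: V̂ = 7 + 8.5·9 = 83.5; e = 84 − 83.5 = 0.5
x=10: V̂ = 7 + 8.5·10 = 92; e = 91 − 92 = -1
Largest |e| is 2.5 at x = 4, residual -2.5.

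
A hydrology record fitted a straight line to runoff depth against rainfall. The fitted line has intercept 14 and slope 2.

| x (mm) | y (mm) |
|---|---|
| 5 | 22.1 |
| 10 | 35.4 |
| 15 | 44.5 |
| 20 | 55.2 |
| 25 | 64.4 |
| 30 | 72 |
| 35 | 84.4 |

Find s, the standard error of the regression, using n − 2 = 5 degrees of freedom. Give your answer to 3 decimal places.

s = 1.522

x=5: ŷ = 14 + 2·5 = 24; e = 22.1 − 24 = -1.9
x=10: ŷ = 14 + 2·10 = 34; e = 35.4 − 34 = 1.4
x=15: ŷ = 14 + 2·15 = 44; e = 44.5 − 44 = 0.5
x=20: ŷ = 14 + 2·20 = 54; e = 55.2 − 54 = 1.2
x=25: ŷ = 14 + 2·25 = 64; e = 64.4 − 64 = 0.4
x=30: ŷ = 14 + 2·30 = 74; e = 72 − 74 = -2
x=35: ŷ = 14 + 2·35 = 84; e = 84.4 − 84 = 0.4
SSE = 3.61 + 1.96 + 0.25 + 1.44 + 0.16 + 4 + 0.16 = 11.58
s = √(11.58/5) = √2.316 ≈ 1.522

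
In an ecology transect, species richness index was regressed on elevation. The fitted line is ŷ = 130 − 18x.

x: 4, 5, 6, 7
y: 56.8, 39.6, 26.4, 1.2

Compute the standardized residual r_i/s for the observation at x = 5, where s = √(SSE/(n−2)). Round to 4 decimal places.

x=4: ŷ = 130 − 18·4 = 58; r = 56.8 − 58 = -1.2
x=5: ŷ = 130 − 18·5 = 40; r = 39.6 − 40 = -0.4
x=6: ŷ = 130 − 18·6 = 22; r = 26.4 − 22 = 4.4
x=7: ŷ = 130 − 18·7 = 4; r = 1.2 − 4 = -2.8
SSE = 1.44 + 0.16 + 19.36 + 7.84 = 28.8
s = √(28.8/2) = 3.79473
r/s = -0.4 / 3.79473 = -0.1054

-0.1054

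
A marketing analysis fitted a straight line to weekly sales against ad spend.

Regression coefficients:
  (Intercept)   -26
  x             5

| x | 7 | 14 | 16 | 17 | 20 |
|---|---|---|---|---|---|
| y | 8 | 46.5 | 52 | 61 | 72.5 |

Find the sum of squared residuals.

SSE = 17.5

x=7: ŷ = -26 + 5·7 = 9; e = 8 − 9 = -1
x=14: ŷ = -26 + 5·14 = 44; e = 46.5 − 44 = 2.5
x=16: ŷ = -26 + 5·16 = 54; e = 52 − 54 = -2
x=17: ŷ = -26 + 5·17 = 59; e = 61 − 59 = 2
x=20: ŷ = -26 + 5·20 = 74; e = 72.5 − 74 = -1.5
SSE = 1 + 6.25 + 4 + 4 + 2.25 = 17.5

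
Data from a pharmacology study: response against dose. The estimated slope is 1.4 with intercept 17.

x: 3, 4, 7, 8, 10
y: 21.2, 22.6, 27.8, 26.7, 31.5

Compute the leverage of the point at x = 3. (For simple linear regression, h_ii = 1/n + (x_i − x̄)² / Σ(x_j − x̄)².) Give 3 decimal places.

h = 0.548

x̄ = (3 + 4 + 7 + 8 + 10)/5 = 6.4
Σ(x − x̄)² = 11.56 + 5.76 + 0.36 + 2.56 + 12.96 = 33.2
h = 1/5 + (-3.4)²/33.2 = 0.2 + 0.348193 = 0.548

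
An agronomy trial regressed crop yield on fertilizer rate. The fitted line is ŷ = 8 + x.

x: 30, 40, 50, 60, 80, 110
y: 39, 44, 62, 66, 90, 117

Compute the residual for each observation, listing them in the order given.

x=30: ŷ = 8 + 30 = 38; e = 39 − 38 = 1
x=40: ŷ = 8 + 40 = 48; e = 44 − 48 = -4
x=50: ŷ = 8 + 50 = 58; e = 62 − 58 = 4
x=60: ŷ = 8 + 60 = 68; e = 66 − 68 = -2
x=80: ŷ = 8 + 80 = 88; e = 90 − 88 = 2
x=110: ŷ = 8 + 110 = 118; e = 117 − 118 = -1

1, -4, 4, -2, 2, -1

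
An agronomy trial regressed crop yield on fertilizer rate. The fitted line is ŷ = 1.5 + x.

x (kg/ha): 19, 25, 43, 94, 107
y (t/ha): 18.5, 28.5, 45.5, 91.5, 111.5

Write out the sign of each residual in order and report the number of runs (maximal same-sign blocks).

4 runs

x=19: ŷ = 1.5 + 19 = 20.5; r = 18.5 − 20.5 = -2
x=25: ŷ = 1.5 + 25 = 26.5; r = 28.5 − 26.5 = 2
x=43: ŷ = 1.5 + 43 = 44.5; r = 45.5 − 44.5 = 1
x=94: ŷ = 1.5 + 94 = 95.5; r = 91.5 − 95.5 = -4
x=107: ŷ = 1.5 + 107 = 108.5; r = 111.5 − 108.5 = 3
Signs: − + + − +
Runs: −×1, +×2, −×1, +×1 → 4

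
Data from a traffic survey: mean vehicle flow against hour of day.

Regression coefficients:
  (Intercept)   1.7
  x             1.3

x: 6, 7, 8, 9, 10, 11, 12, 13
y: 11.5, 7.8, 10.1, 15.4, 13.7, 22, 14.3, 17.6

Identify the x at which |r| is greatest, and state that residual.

x=6: ŷ = 1.7 + 1.3·6 = 9.5; r = 11.5 − 9.5 = 2
x=7: ŷ = 1.7 + 1.3·7 = 10.8; r = 7.8 − 10.8 = -3
x=8: ŷ = 1.7 + 1.3·8 = 12.1; r = 10.1 − 12.1 = -2
x=9: ŷ = 1.7 + 1.3·9 = 13.4; r = 15.4 − 13.4 = 2
x=10: ŷ = 1.7 + 1.3·10 = 14.7; r = 13.7 − 14.7 = -1
x=11: ŷ = 1.7 + 1.3·11 = 16; r = 22 − 16 = 6
x=12: ŷ = 1.7 + 1.3·12 = 17.3; r = 14.3 − 17.3 = -3
x=13: ŷ = 1.7 + 1.3·13 = 18.6; r = 17.6 − 18.6 = -1
Largest |r| is 6 at x = 11, residual 6.

x = 11, r = 6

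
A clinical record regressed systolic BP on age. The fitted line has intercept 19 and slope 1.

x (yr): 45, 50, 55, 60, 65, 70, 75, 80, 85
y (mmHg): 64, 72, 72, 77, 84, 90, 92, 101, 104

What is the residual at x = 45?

r = 0

ŷ = 19 + 45 = 64
r = 64 − 64 = 0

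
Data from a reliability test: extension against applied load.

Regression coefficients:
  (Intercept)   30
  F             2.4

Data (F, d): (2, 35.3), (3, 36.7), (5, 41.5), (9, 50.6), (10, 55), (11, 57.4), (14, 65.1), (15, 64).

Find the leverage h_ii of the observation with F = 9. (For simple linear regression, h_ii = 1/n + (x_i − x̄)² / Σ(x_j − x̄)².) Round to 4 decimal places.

h = 0.1258

F̄ = (2 + 3 + 5 + 9 + 10 + 11 + 14 + 15)/8 = 8.625
Σ(F − F̄)² = 43.8906 + 31.6406 + 13.1406 + 0.140625 + 1.89062 + 5.64062 + 28.8906 + 40.6406 = 165.875
h = 1/8 + (0.375)²/165.875 = 0.125 + 0.000847777 = 0.1258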